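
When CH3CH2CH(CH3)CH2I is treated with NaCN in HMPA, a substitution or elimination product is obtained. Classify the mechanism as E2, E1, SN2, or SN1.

Conditions: a primary substrate with a strong nucleophile in the polar aprotic solvent HMPA.
These conditions are the textbook signature of the SN2 pathway.
An unhindered substrate with a strong nucleophile in a polar aprotic solvent favours one-step backside displacement.

SN2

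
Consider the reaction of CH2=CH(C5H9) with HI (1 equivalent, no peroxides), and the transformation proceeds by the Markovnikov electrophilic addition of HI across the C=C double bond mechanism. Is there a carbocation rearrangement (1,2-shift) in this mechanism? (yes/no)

The first-formed carbocation is secondary.
The adjacent cyclopentyl carbon already bears 2 other carbon substituents and has a hydrogen to migrate; after a 1,2-hydride shift from that carbon the positive charge sits on a tertiary centre.
Tertiary is more stable than secondary, so the shift occurs.

yes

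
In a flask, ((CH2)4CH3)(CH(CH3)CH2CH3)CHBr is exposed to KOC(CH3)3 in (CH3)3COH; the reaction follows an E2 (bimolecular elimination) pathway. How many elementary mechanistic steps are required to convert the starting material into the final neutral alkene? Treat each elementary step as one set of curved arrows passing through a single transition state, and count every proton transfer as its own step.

1

Step 1: The strong base (CH3)3CO⁻ removes a β-hydrogen; in the same concerted event the electrons of the breaking C–H bond form the new π(C=C) bond and the C–Br σ-bond breaks, expelling Br⁻. Anti-periplanar geometry; one transition state.
Total: 1 elementary step.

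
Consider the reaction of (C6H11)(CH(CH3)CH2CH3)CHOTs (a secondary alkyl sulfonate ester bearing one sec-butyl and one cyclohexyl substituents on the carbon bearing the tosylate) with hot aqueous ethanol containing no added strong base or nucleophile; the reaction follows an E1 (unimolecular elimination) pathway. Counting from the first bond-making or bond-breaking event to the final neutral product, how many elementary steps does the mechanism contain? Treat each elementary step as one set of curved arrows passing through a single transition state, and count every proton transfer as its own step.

3

Step 1: Unassisted departure of TsO⁻ (taking the C–O bonding pair) generates a secondary carbocation.
Step 2: A 1,2-hydride shift from the adjacent sec-butyl carbon moves the positive charge from the secondary centre to an adjacent carbon, generating a more stable tertiary carbocation.
Step 3: Loss of a β-proton to a water (or ethanol) molecule of the solvent: the C–H bonding pair collapses toward the cationic carbon to form the C=C π bond, yielding the alkene.
Total: 3 elementary steps.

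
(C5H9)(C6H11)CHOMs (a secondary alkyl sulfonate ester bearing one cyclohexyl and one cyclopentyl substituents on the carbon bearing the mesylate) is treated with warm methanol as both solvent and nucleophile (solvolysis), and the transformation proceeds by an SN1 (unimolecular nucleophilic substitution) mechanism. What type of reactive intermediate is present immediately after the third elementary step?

oxonium ion

Step 1: The C–O bond breaks with both electrons going to the mesylate; MsO⁻ leaves and a secondary carbocation remains.
Step 2: Carbocation rearrangement: a 1,2-hydride shift from the adjacent cyclohexyl carbon converts the initially-formed secondary cation into the more stable tertiary cation.
Step 3: Nucleophilic capture: the oxygen of CH3OH bonds to the cationic carbon, producing an oxonium-ion intermediate.
After step 3 the species present is an oxonium ion.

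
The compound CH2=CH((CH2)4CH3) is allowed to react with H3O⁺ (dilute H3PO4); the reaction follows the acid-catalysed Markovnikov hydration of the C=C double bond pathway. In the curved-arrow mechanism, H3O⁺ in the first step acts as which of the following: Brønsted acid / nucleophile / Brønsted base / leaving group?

Brønsted acid

Step 1: Protonation of the alkene by H3O⁺: the π bond acts as the nucleophile and picks up H⁺, giving the more stable (Markovnikov) secondary carbocation. H2O is released.
H3O⁺ in the first step donates a proton in a proton-transfer step — a Brønsted acid.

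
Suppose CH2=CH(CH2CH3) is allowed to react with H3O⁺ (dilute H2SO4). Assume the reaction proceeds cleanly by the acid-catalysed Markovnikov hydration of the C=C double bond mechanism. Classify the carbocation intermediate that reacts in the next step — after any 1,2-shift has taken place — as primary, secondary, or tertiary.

Step 1: Protonation of the alkene by H3O⁺: the π bond acts as the nucleophile and picks up H⁺, giving the more stable (Markovnikov) secondary carbocation. H2O is released.
No single 1,2-shift to an adjacent carbon would give a more-substituted cation, so no rearrangement occurs.

secondary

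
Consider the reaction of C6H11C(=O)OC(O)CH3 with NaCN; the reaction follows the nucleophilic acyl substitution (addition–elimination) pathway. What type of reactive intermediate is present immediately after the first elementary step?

Step 1: Nucleophilic addition of CN⁻ to the acyl carbon breaks the π(C=O) bond and yields a tetrahedral, anionic intermediate.
After step 1 the species present is a tetrahedral intermediate.

tetrahedral intermediate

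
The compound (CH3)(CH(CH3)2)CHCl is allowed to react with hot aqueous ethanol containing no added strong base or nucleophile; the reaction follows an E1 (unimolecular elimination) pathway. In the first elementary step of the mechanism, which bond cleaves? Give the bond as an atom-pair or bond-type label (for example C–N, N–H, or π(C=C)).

C–Cl

Step 1: Rate-determining heterolysis of the C–Cl bond gives Cl⁻ and a secondary carbocation.
The bond broken in this step is the C–Cl bond.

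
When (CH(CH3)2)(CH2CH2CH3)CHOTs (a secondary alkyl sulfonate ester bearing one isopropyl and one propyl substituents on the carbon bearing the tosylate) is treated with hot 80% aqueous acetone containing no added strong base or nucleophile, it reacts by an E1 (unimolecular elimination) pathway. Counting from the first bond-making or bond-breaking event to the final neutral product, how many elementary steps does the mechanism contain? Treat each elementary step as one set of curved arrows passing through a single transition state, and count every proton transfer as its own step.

Step 1: Unassisted departure of TsO⁻ (taking the C–O bonding pair) generates a secondary carbocation.
Step 2: A hydride (H with its bonding pair) migrates from the adjacent isopropyl carbon to the cationic centre — a 1,2-hydride shift — upgrading the secondary cation to a tertiary one.
Step 3: Loss of a β-proton to a water molecule of the solvent: the C–H bonding pair collapses toward the cationic carbon to form the C=C π bond, yielding the alkene.
Total: 3 elementary steps.

3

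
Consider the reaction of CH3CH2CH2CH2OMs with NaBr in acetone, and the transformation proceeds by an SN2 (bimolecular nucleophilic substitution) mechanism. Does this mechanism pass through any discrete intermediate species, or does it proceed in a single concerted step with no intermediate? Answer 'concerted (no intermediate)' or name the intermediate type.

The bromide nucleophile donates a lone pair from Br to the α-carbon in a backside attack; simultaneously the C–O σ-bond breaks and both of its electrons leave with MsO⁻. One concerted step with inversion of configuration.
All bond changes occur in one transition state; no discrete intermediate is formed.

concerted (no intermediate)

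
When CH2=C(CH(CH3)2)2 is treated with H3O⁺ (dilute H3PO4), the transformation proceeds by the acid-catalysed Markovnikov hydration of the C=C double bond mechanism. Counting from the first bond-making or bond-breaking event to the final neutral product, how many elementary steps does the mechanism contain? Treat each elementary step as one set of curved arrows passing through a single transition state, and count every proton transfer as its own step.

Step 1: Electrophilic addition begins with the π(C=C) electrons forming a bond to the proton of H3O⁺. Following Markovnikov's rule, the resulting cation is tertiary. H2O is released.
(No 1,2-shift: no single shift to an adjacent carbon would give a more stable cation.)
Step 2: Water acts as the nucleophile: an oxygen lone pair bonds to the cationic carbon, giving an oxonium-ion intermediate.
Step 3: H2O removes a proton from the oxonium oxygen, regenerating H3O⁺ and giving the neutral alcohol.
Total: 3 elementary steps.

3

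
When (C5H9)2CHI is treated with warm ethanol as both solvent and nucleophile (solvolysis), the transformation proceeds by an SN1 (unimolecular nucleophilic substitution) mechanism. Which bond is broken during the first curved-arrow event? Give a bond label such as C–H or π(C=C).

Step 1: Unassisted departure of I⁻ (taking the C–I bonding pair) generates a secondary carbocation.
The bond broken in this step is the C–I bond.

C–I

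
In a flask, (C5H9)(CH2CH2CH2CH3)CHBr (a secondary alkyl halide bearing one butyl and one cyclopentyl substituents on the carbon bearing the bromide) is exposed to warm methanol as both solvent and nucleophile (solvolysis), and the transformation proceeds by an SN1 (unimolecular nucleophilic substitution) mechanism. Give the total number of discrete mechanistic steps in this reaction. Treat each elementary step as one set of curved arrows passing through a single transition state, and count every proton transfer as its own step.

4

Step 1: Ionisation: the C–Br σ-bond cleaves heterolytically; both bonding electrons depart with Br⁻, leaving a secondary carbocation at the α-carbon.
Step 2: A 1,2-hydride shift from the adjacent cyclopentyl carbon moves the positive charge from the secondary centre to an adjacent carbon, generating a more stable tertiary carbocation.
Step 3: A lone pair on the oxygen of CH3OH attacks the carbocation, forming a new C–O σ-bond and an oxonium ion.
Step 4: A second solvent molecule removes the proton on oxygen, giving the neutral ether product.
Total: 4 elementary steps.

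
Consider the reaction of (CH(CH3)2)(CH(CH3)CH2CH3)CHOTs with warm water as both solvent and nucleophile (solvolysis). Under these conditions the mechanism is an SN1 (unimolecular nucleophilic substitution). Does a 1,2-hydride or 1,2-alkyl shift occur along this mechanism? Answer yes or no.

yes

The first-formed carbocation is secondary.
The adjacent isopropyl carbon already bears 2 other carbon substituents and has a hydrogen to migrate; after a 1,2-hydride shift from that carbon the positive charge sits on a tertiary centre.
Tertiary is more stable than secondary, so the shift occurs.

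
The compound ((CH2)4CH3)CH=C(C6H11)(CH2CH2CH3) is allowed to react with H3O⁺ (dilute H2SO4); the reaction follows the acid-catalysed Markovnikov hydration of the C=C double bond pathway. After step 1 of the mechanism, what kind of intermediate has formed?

Step 1: The π electrons of the C=C bond attack a proton of H3O⁺; Markovnikov addition places the new C–H on the less-substituted alkene carbon, so the positive charge ends up on the more-substituted carbon — a tertiary carbocation. H2O is released.
After step 1 the species present is a tertiary carbocation.

tertiary carbocation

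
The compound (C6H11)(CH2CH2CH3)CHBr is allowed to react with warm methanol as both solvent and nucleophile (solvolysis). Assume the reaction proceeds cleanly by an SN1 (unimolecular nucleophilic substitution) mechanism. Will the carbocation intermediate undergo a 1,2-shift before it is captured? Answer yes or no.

The first-formed carbocation is secondary.
The adjacent cyclohexyl carbon already bears 2 other carbon substituents and has a hydrogen to migrate; after a 1,2-hydride shift from that carbon the positive charge sits on a tertiary centre.
Tertiary is more stable than secondary, so the shift occurs.

yes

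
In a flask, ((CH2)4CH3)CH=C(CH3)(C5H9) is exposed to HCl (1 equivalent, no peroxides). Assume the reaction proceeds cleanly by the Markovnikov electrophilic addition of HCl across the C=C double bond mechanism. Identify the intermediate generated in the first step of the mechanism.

tertiary carbocation

Step 1: Protonation of the alkene by HCl: the π bond acts as the nucleophile and picks up H⁺, giving the more stable (Markovnikov) tertiary carbocation. The H–Cl bond breaks heterolytically, releasing Cl⁻.
After step 1 the species present is a tertiary carbocation.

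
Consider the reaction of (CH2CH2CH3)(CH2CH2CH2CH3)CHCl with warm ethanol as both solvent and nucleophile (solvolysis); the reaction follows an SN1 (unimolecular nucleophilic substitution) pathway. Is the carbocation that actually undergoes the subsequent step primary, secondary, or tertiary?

secondary

Step 1: Unassisted departure of Cl⁻ (taking the C–Cl bonding pair) generates a secondary carbocation.
No single 1,2-shift to an adjacent carbon would give a more-substituted cation, so no rearrangement occurs.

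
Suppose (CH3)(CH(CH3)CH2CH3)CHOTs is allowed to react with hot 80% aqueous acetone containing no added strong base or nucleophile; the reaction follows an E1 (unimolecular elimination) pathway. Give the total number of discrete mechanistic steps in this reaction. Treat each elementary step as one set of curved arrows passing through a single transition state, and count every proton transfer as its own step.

Step 1: Unassisted departure of TsO⁻ (taking the C–O bonding pair) generates a secondary carbocation.
Step 2: A 1,2-hydride shift from the adjacent sec-butyl carbon moves the positive charge from the secondary centre to an adjacent carbon, generating a more stable tertiary carbocation.
Step 3: A weak base (a water molecule from the solvent) removes a proton from a carbon adjacent to the cationic centre; the electrons of that C–H bond become the new π(C=C) bond, giving the alkene.
Total: 3 elementary steps.

3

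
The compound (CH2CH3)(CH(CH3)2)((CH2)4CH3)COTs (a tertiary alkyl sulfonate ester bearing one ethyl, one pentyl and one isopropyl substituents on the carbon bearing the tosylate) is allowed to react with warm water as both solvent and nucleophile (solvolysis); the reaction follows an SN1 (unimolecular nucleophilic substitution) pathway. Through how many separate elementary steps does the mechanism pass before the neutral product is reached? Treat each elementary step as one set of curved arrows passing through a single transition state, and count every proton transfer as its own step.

Step 1: Rate-determining heterolysis of the C–O bond gives TsO⁻ and a tertiary carbocation.
(No 1,2-shift: no single shift to an adjacent carbon would give a more stable cation.)
Step 2: A lone pair on the oxygen of H2O attacks the carbocation, forming a new C–O σ-bond and an oxonium ion.
Step 3: Deprotonation of the oxonium oxygen by solvent water yields the neutral alcohol.
Total: 3 elementary steps.

3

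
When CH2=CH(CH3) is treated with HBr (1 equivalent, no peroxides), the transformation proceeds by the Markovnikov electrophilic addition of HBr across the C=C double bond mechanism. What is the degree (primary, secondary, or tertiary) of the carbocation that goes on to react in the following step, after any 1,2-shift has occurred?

secondary

Step 1: Electrophilic addition begins with the π(C=C) electrons forming a bond to the proton of HBr. Following Markovnikov's rule, the resulting cation is secondary. The H–Br bond breaks heterolytically, releasing Br⁻.
No single 1,2-shift to an adjacent carbon would give a more-substituted cation, so no rearrangement occurs.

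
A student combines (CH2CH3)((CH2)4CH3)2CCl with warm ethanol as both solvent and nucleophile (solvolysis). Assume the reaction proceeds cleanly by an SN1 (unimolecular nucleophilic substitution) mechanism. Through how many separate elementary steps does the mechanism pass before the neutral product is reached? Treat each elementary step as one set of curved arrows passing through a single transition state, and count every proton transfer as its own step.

Step 1: Ionisation: the C–Cl σ-bond cleaves heterolytically; both bonding electrons depart with Cl⁻, leaving a tertiary carbocation at the α-carbon.
(No 1,2-shift: no single shift to an adjacent carbon would give a more stable cation.)
Step 2: Nucleophilic capture: the oxygen of CH3CH2OH bonds to the cationic carbon, producing an oxonium-ion intermediate.
Step 3: Proton transfer from the O–H of the oxonium ion to a solvent molecule delivers the neutral ether.
Total: 3 elementary steps.

3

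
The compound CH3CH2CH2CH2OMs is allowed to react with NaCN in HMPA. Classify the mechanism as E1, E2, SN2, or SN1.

SN2

Conditions: a primary substrate with a strong nucleophile in the polar aprotic solvent HMPA.
These conditions are the textbook signature of the SN2 pathway.
An unhindered substrate with a strong nucleophile in a polar aprotic solvent favours one-step backside displacement.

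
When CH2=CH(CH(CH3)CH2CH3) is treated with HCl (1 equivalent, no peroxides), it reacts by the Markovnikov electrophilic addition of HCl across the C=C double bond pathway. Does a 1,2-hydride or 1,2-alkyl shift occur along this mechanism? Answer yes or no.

The first-formed carbocation is secondary.
The adjacent sec-butyl carbon already bears 2 other carbon substituents and has a hydrogen to migrate; after a 1,2-hydride shift from that carbon the positive charge sits on a tertiary centre.
Tertiary is more stable than secondary, so the shift occurs.

yes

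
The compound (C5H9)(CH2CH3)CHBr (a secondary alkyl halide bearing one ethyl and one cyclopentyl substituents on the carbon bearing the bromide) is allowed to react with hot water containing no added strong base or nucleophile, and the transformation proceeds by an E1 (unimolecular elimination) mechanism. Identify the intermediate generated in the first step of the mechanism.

secondary carbocation

Step 1: Rate-determining heterolysis of the C–Br bond gives Br⁻ and a secondary carbocation.
After step 1 the species present is a secondary carbocation.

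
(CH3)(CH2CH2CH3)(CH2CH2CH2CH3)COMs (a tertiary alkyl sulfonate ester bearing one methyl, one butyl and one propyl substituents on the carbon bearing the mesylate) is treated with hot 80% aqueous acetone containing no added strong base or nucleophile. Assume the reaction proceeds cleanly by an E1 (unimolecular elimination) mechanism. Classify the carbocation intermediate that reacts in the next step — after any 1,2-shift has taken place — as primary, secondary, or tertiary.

Step 1: Unassisted departure of MsO⁻ (taking the C–O bonding pair) generates a tertiary carbocation.
No single 1,2-shift to an adjacent carbon would give a more-substituted cation, so no rearrangement occurs.

tertiary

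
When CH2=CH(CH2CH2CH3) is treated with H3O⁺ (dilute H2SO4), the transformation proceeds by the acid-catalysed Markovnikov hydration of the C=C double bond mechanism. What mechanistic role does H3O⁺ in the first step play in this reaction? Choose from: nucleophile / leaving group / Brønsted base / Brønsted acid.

Brønsted acid

Step 1: Protonation of the alkene by H3O⁺: the π bond acts as the nucleophile and picks up H⁺, giving the more stable (Markovnikov) secondary carbocation. H2O is released.
H3O⁺ in the first step donates a proton in a proton-transfer step — a Brønsted acid.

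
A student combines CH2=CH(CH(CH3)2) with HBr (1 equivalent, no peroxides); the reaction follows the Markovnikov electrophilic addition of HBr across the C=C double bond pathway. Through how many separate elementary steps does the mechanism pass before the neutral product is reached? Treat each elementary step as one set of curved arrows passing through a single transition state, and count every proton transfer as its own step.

Step 1: The π electrons of the C=C bond attack a proton of HBr; Markovnikov addition places the new C–H on the less-substituted alkene carbon, so the positive charge ends up on the more-substituted carbon — a secondary carbocation. The H–Br bond breaks heterolytically, releasing Br⁻.
Step 2: A hydride (H with its bonding pair) migrates from the adjacent isopropyl carbon to the cationic centre — a 1,2-hydride shift — upgrading the secondary cation to a tertiary one.
Step 3: Nucleophilic attack by Br⁻ on the carbocation completes the addition, giving R–Br.
Total: 3 elementary steps.

3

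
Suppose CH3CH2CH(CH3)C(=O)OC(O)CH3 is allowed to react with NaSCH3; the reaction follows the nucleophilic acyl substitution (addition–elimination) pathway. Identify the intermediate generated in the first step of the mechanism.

tetrahedral intermediate

Step 1: CH3S⁻ adds to the carbonyl carbon; the C=O π electrons shift onto oxygen and a tetrahedral alkoxide intermediate forms.
After step 1 the species present is a tetrahedral intermediate.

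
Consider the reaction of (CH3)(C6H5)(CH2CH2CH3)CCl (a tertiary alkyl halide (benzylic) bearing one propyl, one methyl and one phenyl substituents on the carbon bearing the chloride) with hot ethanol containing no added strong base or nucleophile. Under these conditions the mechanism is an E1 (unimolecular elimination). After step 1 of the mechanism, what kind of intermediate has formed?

tertiary carbocation

Step 1: Rate-determining heterolysis of the C–Cl bond gives Cl⁻ and a tertiary carbocation.
After step 1 the species present is a tertiary carbocation.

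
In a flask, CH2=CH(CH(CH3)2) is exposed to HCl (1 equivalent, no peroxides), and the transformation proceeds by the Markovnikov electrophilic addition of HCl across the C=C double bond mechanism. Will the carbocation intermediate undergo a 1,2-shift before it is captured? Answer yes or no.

The first-formed carbocation is secondary.
The adjacent isopropyl carbon already bears 2 other carbon substituents and has a hydrogen to migrate; after a 1,2-hydride shift from that carbon the positive charge sits on a tertiary centre.
Tertiary is more stable than secondary, so the shift occurs.

yes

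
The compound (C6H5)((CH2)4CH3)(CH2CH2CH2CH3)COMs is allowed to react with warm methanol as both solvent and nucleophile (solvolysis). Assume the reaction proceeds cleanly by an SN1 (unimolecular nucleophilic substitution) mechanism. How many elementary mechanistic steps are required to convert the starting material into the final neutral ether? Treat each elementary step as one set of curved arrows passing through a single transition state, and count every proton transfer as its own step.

3

Step 1: Unassisted departure of MsO⁻ (taking the C–O bonding pair) generates a tertiary carbocation.
(No 1,2-shift: no single shift to an adjacent carbon would give a more stable cation.)
Step 2: A lone pair on the oxygen of CH3OH attacks the carbocation, forming a new C–O σ-bond and an oxonium ion.
Step 3: A second solvent molecule removes the proton on oxygen, giving the neutral ether product.
Total: 3 elementary steps.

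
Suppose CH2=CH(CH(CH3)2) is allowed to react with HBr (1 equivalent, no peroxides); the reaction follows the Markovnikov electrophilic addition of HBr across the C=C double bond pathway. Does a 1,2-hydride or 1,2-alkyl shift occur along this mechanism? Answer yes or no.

yes

The first-formed carbocation is secondary.
The adjacent isopropyl carbon already bears 2 other carbon substituents and has a hydrogen to migrate; after a 1,2-hydride shift from that carbon the positive charge sits on a tertiary centre.
Tertiary is more stable than secondary, so the shift occurs.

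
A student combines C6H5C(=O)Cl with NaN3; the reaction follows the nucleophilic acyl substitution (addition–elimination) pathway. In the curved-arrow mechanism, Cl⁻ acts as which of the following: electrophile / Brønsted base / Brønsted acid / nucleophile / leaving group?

leaving group

Step 2: An oxygen lone pair re-forms the C=O π bond as the C–Cl σ-bond breaks; Cl⁻ is expelled.
Cl⁻ departs with both electrons of the breaking σ-bond — that is the definition of a leaving group.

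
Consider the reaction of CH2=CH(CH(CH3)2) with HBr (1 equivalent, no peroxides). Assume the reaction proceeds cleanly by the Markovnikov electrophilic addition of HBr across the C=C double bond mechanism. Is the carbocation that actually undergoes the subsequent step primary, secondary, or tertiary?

tertiary

Step 1: The π electrons of the C=C bond attack a proton of HBr; Markovnikov addition places the new C–H on the less-substituted alkene carbon, so the positive charge ends up on the more-substituted carbon — a secondary carbocation. The H–Br bond breaks heterolytically, releasing Br⁻.
Step 2: A 1,2-hydride shift from the adjacent isopropyl carbon moves the positive charge from the secondary centre to an adjacent carbon, generating a more stable tertiary carbocation.
The cation rearranges from secondary to tertiary via a 1,2-hydride shift from the adjacent isopropyl carbon; the tertiary cation is what reacts next.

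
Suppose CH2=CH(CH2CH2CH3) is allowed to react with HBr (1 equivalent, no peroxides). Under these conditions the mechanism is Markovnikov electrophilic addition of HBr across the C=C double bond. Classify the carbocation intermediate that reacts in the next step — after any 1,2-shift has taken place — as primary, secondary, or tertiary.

secondary

Step 1: The π electrons of the C=C bond attack a proton of HBr; Markovnikov addition places the new C–H on the less-substituted alkene carbon, so the positive charge ends up on the more-substituted carbon — a secondary carbocation. The H–Br bond breaks heterolytically, releasing Br⁻.
No single 1,2-shift to an adjacent carbon would give a more-substituted cation, so no rearrangement occurs.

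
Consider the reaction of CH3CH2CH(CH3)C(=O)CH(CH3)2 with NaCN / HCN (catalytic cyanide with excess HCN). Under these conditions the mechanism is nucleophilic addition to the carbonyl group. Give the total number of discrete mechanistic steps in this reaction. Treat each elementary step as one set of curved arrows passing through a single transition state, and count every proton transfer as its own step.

2

Step 1: A lone pair / filled orbital on CN⁻ attacks the electrophilic carbonyl carbon; the π(C=O) electrons shift onto oxygen, producing a tetrahedral alkoxide intermediate.
Step 2: The alkoxide oxygen removes a proton from HCN present in the mixture, giving a cyanohydrin and regenerating CN⁻.
Total: 2 elementary steps.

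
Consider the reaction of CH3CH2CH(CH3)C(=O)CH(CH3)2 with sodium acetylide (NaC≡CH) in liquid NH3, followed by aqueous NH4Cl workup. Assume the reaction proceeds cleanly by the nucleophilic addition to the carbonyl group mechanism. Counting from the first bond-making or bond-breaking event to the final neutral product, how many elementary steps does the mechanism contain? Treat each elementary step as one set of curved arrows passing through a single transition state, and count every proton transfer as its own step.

Step 1: HC≡C⁻ attacks the sp² carbonyl carbon; the C=O π bond breaks and the electrons end up as a lone pair on the alkoxide oxygen of the tetrahedral intermediate.
Step 2: Protonation of the alkoxide by aqueous NH4Cl workup furnishes a propargyl alcohol.
Total: 2 elementary steps.

2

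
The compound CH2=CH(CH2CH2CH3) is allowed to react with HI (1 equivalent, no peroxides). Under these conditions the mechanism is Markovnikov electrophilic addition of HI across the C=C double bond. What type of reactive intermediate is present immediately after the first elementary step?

Step 1: Electrophilic addition begins with the π(C=C) electrons forming a bond to the proton of HI. Following Markovnikov's rule, the resulting cation is secondary. The H–I bond breaks heterolytically, releasing I⁻.
After step 1 the species present is a secondary carbocation.

secondary carbocation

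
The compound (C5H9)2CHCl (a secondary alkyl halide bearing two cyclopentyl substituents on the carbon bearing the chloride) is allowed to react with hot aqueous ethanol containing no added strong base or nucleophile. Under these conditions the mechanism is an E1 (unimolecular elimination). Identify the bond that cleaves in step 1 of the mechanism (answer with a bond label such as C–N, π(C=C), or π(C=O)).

Step 1: Rate-determining heterolysis of the C–Cl bond gives Cl⁻ and a secondary carbocation.
The bond broken in this step is the C–Cl bond.

C–Cl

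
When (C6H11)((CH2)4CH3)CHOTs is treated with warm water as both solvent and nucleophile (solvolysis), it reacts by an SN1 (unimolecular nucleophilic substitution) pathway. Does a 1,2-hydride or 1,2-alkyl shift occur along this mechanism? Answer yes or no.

yes

The first-formed carbocation is secondary.
The adjacent cyclohexyl carbon already bears 2 other carbon substituents and has a hydrogen to migrate; after a 1,2-hydride shift from that carbon the positive charge sits on a tertiary centre.
Tertiary is more stable than secondary, so the shift occurs.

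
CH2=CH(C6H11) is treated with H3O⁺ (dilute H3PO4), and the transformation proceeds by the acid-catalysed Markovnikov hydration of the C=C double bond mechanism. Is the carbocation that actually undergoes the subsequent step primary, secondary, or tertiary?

tertiary

Step 1: The π electrons of the C=C bond attack a proton of H3O⁺; Markovnikov addition places the new C–H on the less-substituted alkene carbon, so the positive charge ends up on the more-substituted carbon — a secondary carbocation. H2O is released.
Step 2: A hydride (H with its bonding pair) migrates from the adjacent cyclohexyl carbon to the cationic centre — a 1,2-hydride shift — upgrading the secondary cation to a tertiary one.
The cation rearranges from secondary to tertiary via a 1,2-hydride shift from the adjacent cyclohexyl carbon; the tertiary cation is what reacts next.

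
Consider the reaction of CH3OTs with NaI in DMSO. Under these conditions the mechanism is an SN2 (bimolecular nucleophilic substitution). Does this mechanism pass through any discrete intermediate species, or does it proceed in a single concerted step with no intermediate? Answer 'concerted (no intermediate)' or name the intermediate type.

concerted (no intermediate)

I⁻ attacks the back face of the α-carbon while TsO⁻ departs with the C–O bonding pair — a single concerted displacement through a pentacoordinate transition state.
All bond changes occur in one transition state; no discrete intermediate is formed.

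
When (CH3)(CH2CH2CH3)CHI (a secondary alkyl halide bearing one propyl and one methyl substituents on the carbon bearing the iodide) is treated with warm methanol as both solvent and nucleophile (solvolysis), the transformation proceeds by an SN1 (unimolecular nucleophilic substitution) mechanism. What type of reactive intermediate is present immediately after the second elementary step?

oxonium ion

Step 1: Unassisted departure of I⁻ (taking the C–I bonding pair) generates a secondary carbocation.
Step 2: A lone pair on the oxygen of CH3OH attacks the carbocation, forming a new C–O σ-bond and an oxonium ion.
After step 2 the species present is an oxonium ion.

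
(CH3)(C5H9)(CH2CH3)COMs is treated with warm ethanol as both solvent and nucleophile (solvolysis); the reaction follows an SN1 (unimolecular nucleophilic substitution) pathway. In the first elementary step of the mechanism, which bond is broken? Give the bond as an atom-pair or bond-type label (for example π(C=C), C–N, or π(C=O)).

Step 1: Ionisation: the C–O σ-bond cleaves heterolytically; both bonding electrons depart with MsO⁻, leaving a tertiary carbocation at the α-carbon.
The bond broken in this step is the C–O bond.

C–O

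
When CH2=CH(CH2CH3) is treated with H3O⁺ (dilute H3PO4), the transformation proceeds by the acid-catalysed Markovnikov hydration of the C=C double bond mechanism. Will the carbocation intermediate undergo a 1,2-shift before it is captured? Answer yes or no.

The first-formed carbocation is secondary.
No single 1,2-shift to an adjacent carbon would produce a more-substituted cation than the one already present, so no rearrangement occurs.

no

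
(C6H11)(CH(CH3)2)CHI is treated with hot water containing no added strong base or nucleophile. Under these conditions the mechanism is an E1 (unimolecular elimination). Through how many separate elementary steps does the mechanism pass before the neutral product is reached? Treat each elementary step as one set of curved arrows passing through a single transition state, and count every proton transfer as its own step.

Step 1: Ionisation: the C–I σ-bond cleaves heterolytically; both bonding electrons depart with I⁻, leaving a secondary carbocation at the α-carbon.
Step 2: A hydride (H with its bonding pair) migrates from the adjacent isopropyl carbon to the cationic centre — a 1,2-hydride shift — upgrading the secondary cation to a tertiary one.
Step 3: Loss of a β-proton to a water molecule of the solvent: the C–H bonding pair collapses toward the cationic carbon to form the C=C π bond, yielding the alkene.
Total: 3 elementary steps.

3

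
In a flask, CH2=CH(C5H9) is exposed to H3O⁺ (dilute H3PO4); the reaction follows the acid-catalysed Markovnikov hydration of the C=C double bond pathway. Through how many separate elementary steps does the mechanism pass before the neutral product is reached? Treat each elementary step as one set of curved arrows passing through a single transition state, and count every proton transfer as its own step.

Step 1: The π electrons of the C=C bond attack a proton of H3O⁺; Markovnikov addition places the new C–H on the less-substituted alkene carbon, so the positive charge ends up on the more-substituted carbon — a secondary carbocation. H2O is released.
Step 2: Carbocation rearrangement: a 1,2-hydride shift from the adjacent cyclopentyl carbon converts the initially-formed secondary cation into the more stable tertiary cation.
Step 3: A lone pair on the oxygen of H2O attacks the carbocation, forming a C–O bond and an oxonium ion (a protonated alcohol).
Step 4: Deprotonation of the oxonium ion by a water molecule delivers the neutral alcohol and regenerates the acid catalyst.
Total: 4 elementary steps.

4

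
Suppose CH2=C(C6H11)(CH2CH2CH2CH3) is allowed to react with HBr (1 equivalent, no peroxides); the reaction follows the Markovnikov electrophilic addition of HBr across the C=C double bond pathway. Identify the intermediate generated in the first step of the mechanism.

tertiary carbocation

Step 1: The π electrons of the C=C bond attack a proton of HBr; Markovnikov addition places the new C–H on the less-substituted alkene carbon, so the positive charge ends up on the more-substituted carbon — a tertiary carbocation. The H–Br bond breaks heterolytically, releasing Br⁻.
After step 1 the species present is a tertiary carbocation.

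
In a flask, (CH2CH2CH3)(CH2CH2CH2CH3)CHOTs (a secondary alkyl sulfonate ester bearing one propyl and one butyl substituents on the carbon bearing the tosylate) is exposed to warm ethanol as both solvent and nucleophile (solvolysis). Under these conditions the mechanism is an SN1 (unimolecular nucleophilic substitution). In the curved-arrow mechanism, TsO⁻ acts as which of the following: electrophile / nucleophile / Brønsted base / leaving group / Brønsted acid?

leaving group

Step 1: Unassisted departure of TsO⁻ (taking the C–O bonding pair) generates a secondary carbocation.
TsO⁻ departs with both electrons of the breaking σ-bond — that is the definition of a leaving group.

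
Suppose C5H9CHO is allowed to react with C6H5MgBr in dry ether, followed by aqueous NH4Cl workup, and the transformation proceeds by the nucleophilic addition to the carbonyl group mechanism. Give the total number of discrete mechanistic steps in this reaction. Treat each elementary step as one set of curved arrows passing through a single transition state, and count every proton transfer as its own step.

Step 1: A lone pair / filled orbital on the carbanion-like carbon of C6H5MgBr attacks the electrophilic carbonyl carbon; the π(C=O) electrons shift onto oxygen, producing a tetrahedral alkoxide intermediate.
Step 2: The alkoxide picks up a proton during aqueous NH4Cl workup to yield an alcohol.
Total: 2 elementary steps.

2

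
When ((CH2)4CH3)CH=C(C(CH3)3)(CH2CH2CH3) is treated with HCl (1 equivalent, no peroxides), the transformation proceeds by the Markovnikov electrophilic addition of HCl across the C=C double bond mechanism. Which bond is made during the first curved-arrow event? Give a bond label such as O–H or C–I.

C–H

Step 1: Protonation of the alkene by HCl: the π bond acts as the nucleophile and picks up H⁺, giving the more stable (Markovnikov) tertiary carbocation. The H–Cl bond breaks heterolytically, releasing Cl⁻.
The bond formed in this step is the C–H bond.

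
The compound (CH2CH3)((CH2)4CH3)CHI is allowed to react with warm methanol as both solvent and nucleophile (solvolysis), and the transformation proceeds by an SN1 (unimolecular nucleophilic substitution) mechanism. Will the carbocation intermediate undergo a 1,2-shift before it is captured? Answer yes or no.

The first-formed carbocation is secondary.
No single 1,2-shift to an adjacent carbon would produce a more-substituted cation than the one already present, so no rearrangement occurs.

no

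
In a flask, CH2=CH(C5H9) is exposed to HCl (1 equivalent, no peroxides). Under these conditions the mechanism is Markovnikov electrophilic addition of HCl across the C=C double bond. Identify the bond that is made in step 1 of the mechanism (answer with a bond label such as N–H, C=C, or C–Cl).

C–H

Step 1: The π electrons of the C=C bond attack a proton of HCl; Markovnikov addition places the new C–H on the less-substituted alkene carbon, so the positive charge ends up on the more-substituted carbon — a secondary carbocation. The H–Cl bond breaks heterolytically, releasing Cl⁻.
The bond formed in this step is the C–H bond.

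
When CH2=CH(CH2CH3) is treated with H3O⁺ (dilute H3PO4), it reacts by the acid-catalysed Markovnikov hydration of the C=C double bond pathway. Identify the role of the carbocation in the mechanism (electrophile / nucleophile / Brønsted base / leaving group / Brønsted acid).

electrophile

Step 2: Water acts as the nucleophile: an oxygen lone pair bonds to the cationic carbon, giving an oxonium-ion intermediate.
The carbocation accepts an electron pair into an empty or π* orbital — it is the electrophile.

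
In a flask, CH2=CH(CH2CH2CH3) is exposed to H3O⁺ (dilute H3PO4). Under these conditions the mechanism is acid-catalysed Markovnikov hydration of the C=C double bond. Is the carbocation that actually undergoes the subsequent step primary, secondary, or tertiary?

secondary

Step 1: The π electrons of the C=C bond attack a proton of H3O⁺; Markovnikov addition places the new C–H on the less-substituted alkene carbon, so the positive charge ends up on the more-substituted carbon — a secondary carbocation. H2O is released.
No single 1,2-shift to an adjacent carbon would give a more-substituted cation, so no rearrangement occurs.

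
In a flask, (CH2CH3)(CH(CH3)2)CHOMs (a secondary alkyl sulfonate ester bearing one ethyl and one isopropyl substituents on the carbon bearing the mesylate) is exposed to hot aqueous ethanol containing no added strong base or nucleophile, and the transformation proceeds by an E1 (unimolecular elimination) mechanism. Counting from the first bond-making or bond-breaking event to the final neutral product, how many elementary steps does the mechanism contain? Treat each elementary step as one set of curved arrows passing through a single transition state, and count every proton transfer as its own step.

Step 1: The C–O bond breaks with both electrons going to the mesylate; MsO⁻ leaves and a secondary carbocation remains.
Step 2: A hydride (H with its bonding pair) migrates from the adjacent isopropyl carbon to the cationic centre — a 1,2-hydride shift — upgrading the secondary cation to a tertiary one.
Step 3: A weak base (a water (or ethanol) molecule from the solvent) removes a proton from a carbon adjacent to the cationic centre; the electrons of that C–H bond become the new π(C=C) bond, giving the alkene.
Total: 3 elementary steps.

3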